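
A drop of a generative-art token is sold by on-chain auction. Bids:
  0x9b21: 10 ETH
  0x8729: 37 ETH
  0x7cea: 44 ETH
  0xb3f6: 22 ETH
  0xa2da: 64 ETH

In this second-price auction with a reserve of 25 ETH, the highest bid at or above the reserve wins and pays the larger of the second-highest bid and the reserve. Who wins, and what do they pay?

Bids in order: 64 (0xa2da) > 44 (0x7cea) > 37 (0x8729) > 22 (0xb3f6) > 10 (0x9b21)
0xa2da has the top bid at or above the reserve (64 ETH).
max(second-highest 44 ETH, reserve 25 ETH) = 44 ETH; the reserve does not bind.

0xa2da pays 44 ETH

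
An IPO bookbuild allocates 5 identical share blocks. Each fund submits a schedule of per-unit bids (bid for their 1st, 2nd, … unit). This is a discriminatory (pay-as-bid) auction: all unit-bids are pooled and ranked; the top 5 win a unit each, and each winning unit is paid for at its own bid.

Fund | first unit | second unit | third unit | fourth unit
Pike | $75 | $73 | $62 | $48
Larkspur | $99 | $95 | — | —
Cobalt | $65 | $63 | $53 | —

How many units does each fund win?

Pooled unit-bids ranked (top 5): 99 (Larkspur-1), 95 (Larkspur-2), 75 (Pike-1), 73 (Pike-2), 65 (Cobalt-1)
Next rejected bid: $63 (not a price — pay-as-bid).
Allocation: Cobalt 1, Larkspur 2, Pike 2.

Cobalt 1, Larkspur 2, Pike 2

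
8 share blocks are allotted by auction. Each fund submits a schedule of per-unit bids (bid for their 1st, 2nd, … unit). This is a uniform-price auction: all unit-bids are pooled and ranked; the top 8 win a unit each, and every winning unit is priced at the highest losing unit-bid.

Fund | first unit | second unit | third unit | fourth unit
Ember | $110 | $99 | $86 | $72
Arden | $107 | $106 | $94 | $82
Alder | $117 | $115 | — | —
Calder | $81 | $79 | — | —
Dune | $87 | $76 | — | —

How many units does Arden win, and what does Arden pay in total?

Arden: 3 units, pays $258

Merging the schedules and taking the best 8: 117 (Alder-1), 115 (Alder-2), 110 (Ember-1), 107 (Arden-1), 106 (Arden-2), 99 (Ember-2), 94 (Arden-3), 87 (Dune-1)
Highest rejected unit-bid = $86.
Arden wins 3 unit(s) at $86 each.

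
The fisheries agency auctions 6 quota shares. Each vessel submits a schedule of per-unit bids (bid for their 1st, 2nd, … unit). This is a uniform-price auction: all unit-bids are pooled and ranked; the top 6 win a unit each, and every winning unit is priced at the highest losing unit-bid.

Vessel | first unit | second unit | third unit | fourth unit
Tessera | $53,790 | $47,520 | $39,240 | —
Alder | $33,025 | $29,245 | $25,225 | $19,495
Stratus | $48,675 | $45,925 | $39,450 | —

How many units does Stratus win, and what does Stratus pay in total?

Stratus: 3 units, pays $99,075

All unit-bids, highest first — top 6: 53,790 (Tessera-1), 48,675 (Stratus-1), 47,520 (Tessera-2), 45,925 (Stratus-2), 39,450 (Stratus-3), 39,240 (Tessera-3)
First bid not allocated: $33,025.
Stratus wins 3 unit(s) at $33,025 each.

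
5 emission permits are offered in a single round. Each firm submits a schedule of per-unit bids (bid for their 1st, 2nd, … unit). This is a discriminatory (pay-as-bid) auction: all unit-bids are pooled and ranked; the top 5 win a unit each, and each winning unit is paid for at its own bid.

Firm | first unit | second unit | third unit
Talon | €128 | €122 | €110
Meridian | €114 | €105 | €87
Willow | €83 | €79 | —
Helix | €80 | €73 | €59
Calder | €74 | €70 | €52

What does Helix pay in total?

Pooled unit-bids ranked (top 5): 128 (Talon-1), 122 (Talon-2), 114 (Meridian-1), 110 (Talon-3), 105 (Meridian-2)
Next rejected bid: €87 (not a price — pay-as-bid).
Helix wins no units.

Helix pays €0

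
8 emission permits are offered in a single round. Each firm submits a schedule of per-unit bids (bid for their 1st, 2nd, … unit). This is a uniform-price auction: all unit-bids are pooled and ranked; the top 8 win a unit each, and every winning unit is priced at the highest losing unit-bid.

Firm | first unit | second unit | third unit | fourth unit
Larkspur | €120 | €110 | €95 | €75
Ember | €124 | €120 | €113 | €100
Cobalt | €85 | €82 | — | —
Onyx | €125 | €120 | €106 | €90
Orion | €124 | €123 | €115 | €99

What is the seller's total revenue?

All unit-bids, highest first — top 8: 125 (Onyx-1), 124 (Ember-1), 124 (Orion-1), 123 (Orion-2), 120 (Larkspur-1), 120 (Ember-2), 120 (Onyx-2), 115 (Orion-3)
The (k+1)-th unit-bid is €113.
Allocation: Ember 2, Larkspur 1, Onyx 2, Orion 3. Every unit priced at €113.
Revenue = 8 × 113 = €904.

Total revenue: €904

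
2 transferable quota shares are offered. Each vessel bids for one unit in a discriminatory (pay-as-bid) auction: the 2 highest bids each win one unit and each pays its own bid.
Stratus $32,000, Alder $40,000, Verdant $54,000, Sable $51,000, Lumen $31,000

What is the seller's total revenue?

Bids ranked high→low: 54,000 (Verdant), 51,000 (Sable), 40,000 (Alder), 32,000 (Stratus), …
Winners (2 units): Verdant, Sable.
Total revenue = 54,000 + 51,000 = $105,000.

Total revenue: $105,000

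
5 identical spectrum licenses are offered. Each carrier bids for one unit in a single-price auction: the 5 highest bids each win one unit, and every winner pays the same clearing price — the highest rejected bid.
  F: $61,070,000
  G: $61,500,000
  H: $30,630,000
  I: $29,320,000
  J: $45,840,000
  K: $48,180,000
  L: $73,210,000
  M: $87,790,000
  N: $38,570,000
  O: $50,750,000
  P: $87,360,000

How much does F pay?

F pays $50,750,000

Ordering the bids: 87,790,000 (M), 87,360,000 (P), 73,210,000 (L), 61,500,000 (G), 61,070,000 (F), 50,750,000 (O), 48,180,000 (K), …
Top 5: M, P, L, G, F.
Clearing price = highest rejected bid = $50,750,000.
F wins → pays $50,750,000.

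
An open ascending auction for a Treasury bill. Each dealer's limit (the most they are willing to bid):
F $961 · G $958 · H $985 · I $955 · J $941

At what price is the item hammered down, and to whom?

Sorting limits: 985 (H) > 961 (F) > 958 (G) > 955 (I) > 941 (J)
F is the last rival to drop out, at $961; H remains and wins at that price.

H wins at $961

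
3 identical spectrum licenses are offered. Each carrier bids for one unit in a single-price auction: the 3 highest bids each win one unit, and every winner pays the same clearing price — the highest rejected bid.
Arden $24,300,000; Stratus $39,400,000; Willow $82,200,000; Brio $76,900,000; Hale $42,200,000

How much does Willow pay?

Bids ranked high→low: 82,200,000 (Willow), 76,900,000 (Brio), 42,200,000 (Hale), 39,400,000 (Stratus), 24,300,000 (Arden)
Winners (3 units): Willow, Brio, Hale.
Highest unsuccessful bid: $39,400,000 → clearing price.
Willow wins → pays $39,400,000.

Willow pays $39,400,000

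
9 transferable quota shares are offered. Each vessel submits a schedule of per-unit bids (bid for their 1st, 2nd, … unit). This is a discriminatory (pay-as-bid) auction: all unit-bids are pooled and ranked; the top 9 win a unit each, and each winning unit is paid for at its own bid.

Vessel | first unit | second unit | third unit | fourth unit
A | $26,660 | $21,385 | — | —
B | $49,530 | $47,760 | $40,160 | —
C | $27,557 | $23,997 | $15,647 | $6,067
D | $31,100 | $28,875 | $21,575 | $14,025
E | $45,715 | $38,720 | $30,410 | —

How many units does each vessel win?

Merging the schedules and taking the best 9: 49,530 (B-1), 47,760 (B-2), 45,715 (E-1), 40,160 (B-3), 38,720 (E-2), 31,100 (D-1), 30,410 (E-3), 28,875 (D-2), 27,557 (C-1)
Next rejected bid: $26,660 (not a price — pay-as-bid).
Allocation: B 3, C 1, D 2, E 3.

B 3, C 1, D 2, E 3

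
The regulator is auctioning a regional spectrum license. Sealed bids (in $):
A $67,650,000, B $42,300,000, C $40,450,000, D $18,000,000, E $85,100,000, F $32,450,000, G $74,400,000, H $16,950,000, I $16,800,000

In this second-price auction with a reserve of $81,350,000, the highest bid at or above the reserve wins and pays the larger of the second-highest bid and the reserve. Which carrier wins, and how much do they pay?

Sorting bids: 85,100,000 (E) > 74,400,000 (G) > 67,650,000 (A) > 42,300,000 (B) > 40,450,000 (C) > 32,450,000 (F) > …
E has the top bid at or above the reserve ($85,100,000).
max(second-highest $74,400,000, reserve $81,350,000) = $81,350,000.

E pays $81,350,000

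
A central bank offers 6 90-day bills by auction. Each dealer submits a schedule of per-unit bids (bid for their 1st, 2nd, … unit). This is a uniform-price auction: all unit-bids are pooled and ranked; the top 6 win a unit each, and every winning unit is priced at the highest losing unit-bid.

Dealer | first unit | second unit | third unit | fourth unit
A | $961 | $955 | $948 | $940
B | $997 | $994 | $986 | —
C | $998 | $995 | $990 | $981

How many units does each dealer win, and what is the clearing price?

B 3, C 3; clearing price $981

Merging the schedules and taking the best 6: 998 (C-1), 997 (B-1), 995 (C-2), 994 (B-2), 990 (C-3), 986 (B-3)
Highest rejected unit-bid = $981.
Allocation: B 3, C 3.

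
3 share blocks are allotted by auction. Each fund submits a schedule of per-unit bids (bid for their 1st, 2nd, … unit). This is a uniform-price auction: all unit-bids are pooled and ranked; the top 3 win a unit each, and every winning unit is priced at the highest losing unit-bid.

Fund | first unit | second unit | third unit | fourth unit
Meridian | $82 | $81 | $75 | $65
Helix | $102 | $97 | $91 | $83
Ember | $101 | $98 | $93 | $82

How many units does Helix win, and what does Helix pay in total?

Merging the schedules and taking the best 3: 102 (Helix-1), 101 (Ember-1), 98 (Ember-2)
Highest rejected unit-bid = $97.
Helix wins 1 unit(s) at $97 each.

Helix: 1 unit, pays $97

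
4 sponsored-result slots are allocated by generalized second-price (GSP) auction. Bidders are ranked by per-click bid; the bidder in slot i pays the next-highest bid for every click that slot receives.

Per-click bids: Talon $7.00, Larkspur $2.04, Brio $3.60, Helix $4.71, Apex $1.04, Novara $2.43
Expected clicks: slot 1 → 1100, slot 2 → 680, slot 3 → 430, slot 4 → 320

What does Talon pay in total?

Talon pays $5181.00

Per-click bids in order: $7.00 (Talon) > $4.71 (Helix) > $3.60 (Brio) > $2.43 (Novara) > $2.04 (Larkspur) > …
Talon holds slot 1 → pays next bid $4.71 × 1100 clicks = $5181.00.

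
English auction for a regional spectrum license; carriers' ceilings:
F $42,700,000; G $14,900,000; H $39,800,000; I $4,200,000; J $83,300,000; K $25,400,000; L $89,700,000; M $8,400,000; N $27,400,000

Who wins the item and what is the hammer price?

Open ascending-bid auction: the price rises until one bidder remains; the winner pays the price at which the last rival dropped out.
Limits ranked: 89,700,000 (L) > 83,300,000 (J) > 42,700,000 (F) > 39,800,000 (H) > 27,400,000 (N) > 25,400,000 (K) > …
J is the last rival to drop out, at $83,300,000; L remains and wins at that price.

L wins at $83,300,000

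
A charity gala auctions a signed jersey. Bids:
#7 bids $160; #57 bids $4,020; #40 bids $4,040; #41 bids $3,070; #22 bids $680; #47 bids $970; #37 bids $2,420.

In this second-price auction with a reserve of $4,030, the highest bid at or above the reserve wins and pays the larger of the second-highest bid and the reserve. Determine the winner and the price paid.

Bids in order: 4,040 (#40) > 4,020 (#57) > 3,070 (#41) > 2,420 (#37) > 970 (#47) > 680 (#22) > …
#40 has the top bid at or above the reserve ($4,040).
max(second-highest $4,020, reserve $4,030) = $4,030.

#40 pays $4,030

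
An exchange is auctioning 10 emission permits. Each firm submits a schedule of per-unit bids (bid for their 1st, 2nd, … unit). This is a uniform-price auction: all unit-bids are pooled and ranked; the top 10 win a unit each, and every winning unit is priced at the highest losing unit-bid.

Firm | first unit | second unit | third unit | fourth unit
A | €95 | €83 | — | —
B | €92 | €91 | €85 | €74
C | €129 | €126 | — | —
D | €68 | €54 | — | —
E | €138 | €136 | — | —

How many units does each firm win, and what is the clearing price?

A 2, B 4, C 2, E 2; clearing price €68

All unit-bids, highest first — top 10: 138 (E-1), 136 (E-2), 129 (C-1), 126 (C-2), 95 (A-1), 92 (B-1), 91 (B-2), 85 (B-3), 83 (A-2), 74 (B-4)
The (k+1)-th unit-bid is €68.
Allocation: A 2, B 4, C 2, E 2.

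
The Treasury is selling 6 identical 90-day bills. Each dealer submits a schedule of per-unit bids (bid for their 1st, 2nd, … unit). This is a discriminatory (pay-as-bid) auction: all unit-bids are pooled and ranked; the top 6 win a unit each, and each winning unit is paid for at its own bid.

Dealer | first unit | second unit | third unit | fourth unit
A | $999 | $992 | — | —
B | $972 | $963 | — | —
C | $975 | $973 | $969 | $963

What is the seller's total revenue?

Merging the schedules and taking the best 6: 999 (A-1), 992 (A-2), 975 (C-1), 973 (C-2), 972 (B-1), 969 (C-3)
Next rejected bid: $963 (not a price — pay-as-bid).
Each winning unit pays its own bid.
Revenue = 999 + 992 + 975 + 973 + 972 + 969 = $5,880.

Total revenue: $5,880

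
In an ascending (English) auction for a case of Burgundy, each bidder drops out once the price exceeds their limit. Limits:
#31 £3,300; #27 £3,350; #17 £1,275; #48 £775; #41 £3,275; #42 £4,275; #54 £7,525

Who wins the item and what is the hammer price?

Sorting limits: 7,525 (#54) > 4,275 (#42) > 3,350 (#27) > 3,300 (#31) > 3,275 (#41) > 1,275 (#17) > …
Once the price passes £4,275, only #54 is left; the hammer falls at #42's limit of £4,275.

#54 wins at £4,275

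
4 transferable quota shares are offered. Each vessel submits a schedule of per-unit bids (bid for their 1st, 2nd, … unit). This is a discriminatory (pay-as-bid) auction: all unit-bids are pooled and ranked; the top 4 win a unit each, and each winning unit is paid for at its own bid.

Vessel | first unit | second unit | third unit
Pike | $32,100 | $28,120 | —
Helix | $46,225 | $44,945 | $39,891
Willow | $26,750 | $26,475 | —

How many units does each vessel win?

Merging the schedules and taking the best 4: 46,225 (Helix-1), 44,945 (Helix-2), 39,891 (Helix-3), 32,100 (Pike-1)
Next rejected bid: $28,120 (not a price — pay-as-bid).
Allocation: Helix 3, Pike 1.

Helix 3, Pike 1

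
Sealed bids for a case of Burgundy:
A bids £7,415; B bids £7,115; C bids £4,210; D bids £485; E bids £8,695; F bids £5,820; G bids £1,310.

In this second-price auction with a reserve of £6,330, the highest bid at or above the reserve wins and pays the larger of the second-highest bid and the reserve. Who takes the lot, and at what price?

E pays £7,415

Bids ranked: 8,695 (E) > 7,415 (A) > 7,115 (B) > 5,820 (F) > 4,210 (C) > 1,310 (G) > …
Highest eligible bid: E at £8,695.
Second-highest bid £7,415 exceeds the reserve £6,330 → payment £7,415.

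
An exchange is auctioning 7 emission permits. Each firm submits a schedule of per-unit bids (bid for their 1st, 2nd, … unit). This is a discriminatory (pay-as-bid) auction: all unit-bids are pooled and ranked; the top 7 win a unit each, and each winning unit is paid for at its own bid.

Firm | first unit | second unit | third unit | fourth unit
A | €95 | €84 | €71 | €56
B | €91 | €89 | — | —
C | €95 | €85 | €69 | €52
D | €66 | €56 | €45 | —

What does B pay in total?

B pays €180

Merging the schedules and taking the best 7: 95 (A-1), 95 (C-1), 91 (B-1), 89 (B-2), 85 (C-2), 84 (A-2), 71 (A-3)
Next rejected bid: €69 (not a price — pay-as-bid).
B's winning unit-bids: 91 + 89 = €180.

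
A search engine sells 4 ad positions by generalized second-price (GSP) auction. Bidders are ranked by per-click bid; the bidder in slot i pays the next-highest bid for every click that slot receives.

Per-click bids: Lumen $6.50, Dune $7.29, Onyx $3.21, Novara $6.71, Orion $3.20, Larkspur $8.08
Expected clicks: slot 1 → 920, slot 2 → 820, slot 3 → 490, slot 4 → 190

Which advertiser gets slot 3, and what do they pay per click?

Sorting advertisers: $8.08 (Larkspur) > $7.29 (Dune) > $6.71 (Novara) > $6.50 (Lumen) > $3.21 (Onyx) > …
Slot 3 goes to the third-ranked bidder, Novara, who pays the next bid down: $6.50/click.

Novara; $6.50 per click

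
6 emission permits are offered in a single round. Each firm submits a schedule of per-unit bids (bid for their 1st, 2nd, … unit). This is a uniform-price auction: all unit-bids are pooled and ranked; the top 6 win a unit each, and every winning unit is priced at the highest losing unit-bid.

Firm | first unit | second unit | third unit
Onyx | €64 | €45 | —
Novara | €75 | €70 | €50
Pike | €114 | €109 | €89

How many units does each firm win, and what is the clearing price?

Novara 2, Onyx 1, Pike 3; clearing price €50

All unit-bids, highest first — top 6: 114 (Pike-1), 109 (Pike-2), 89 (Pike-3), 75 (Novara-1), 70 (Novara-2), 64 (Onyx-1)
First bid not allocated: €50.
Allocation: Novara 2, Onyx 1, Pike 3.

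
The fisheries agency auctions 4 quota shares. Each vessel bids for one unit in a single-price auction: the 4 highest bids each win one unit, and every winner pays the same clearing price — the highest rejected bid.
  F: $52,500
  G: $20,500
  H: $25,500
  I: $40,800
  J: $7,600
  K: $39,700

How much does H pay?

H pays $20,500

Sorting: 52,500 (F), 40,800 (I), 39,700 (K), 25,500 (H), 20,500 (G), 7,600 (J)
The 4 highest are F, I, K, H.
Highest unsuccessful bid: $20,500 → clearing price.
H wins → pays $20,500.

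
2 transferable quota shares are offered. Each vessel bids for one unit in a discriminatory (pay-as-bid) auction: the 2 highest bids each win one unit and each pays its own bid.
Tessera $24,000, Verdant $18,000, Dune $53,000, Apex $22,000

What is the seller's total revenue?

Total revenue: $77,000

Sorting: 53,000 (Dune), 24,000 (Tessera), 22,000 (Apex), 18,000 (Verdant)
Top 2: Dune, Tessera.
Total revenue = 53,000 + 24,000 = $77,000.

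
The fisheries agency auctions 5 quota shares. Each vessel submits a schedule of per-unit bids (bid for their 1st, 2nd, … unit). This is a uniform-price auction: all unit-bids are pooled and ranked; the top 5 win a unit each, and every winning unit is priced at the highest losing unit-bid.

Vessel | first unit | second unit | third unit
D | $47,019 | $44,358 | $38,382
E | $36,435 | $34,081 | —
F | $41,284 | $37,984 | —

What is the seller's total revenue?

Total revenue: $182,175

All unit-bids, highest first — top 5: 47,019 (D-1), 44,358 (D-2), 41,284 (F-1), 38,382 (D-3), 37,984 (F-2)
The (k+1)-th unit-bid is $36,435.
Allocation: D 3, F 2. Every unit priced at $36,435.
Revenue = 5 × 36,435 = $182,175.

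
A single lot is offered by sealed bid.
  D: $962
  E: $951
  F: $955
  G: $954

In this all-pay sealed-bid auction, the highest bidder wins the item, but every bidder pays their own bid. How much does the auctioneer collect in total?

Total revenue: $3,822

Bids ranked: 962 (D) > 955 (F) > 954 (G) > 951 (E)
D wins with the top bid; all bids are sunk regardless.
Every bidder forfeits their bid regardless of winning.
Revenue = 962 + 951 + 955 + 954 = $3,822.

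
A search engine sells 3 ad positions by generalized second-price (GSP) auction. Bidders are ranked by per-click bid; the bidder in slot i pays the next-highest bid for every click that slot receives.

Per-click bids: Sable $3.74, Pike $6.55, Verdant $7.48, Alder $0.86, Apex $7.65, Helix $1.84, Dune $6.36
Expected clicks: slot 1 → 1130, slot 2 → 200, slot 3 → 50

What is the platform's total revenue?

Total revenue: $10080.40

Ranked by bid: $7.65 (Apex) > $7.48 (Verdant) > $6.55 (Pike) > $6.36 (Dune) > …
Slot 1: Apex pays $7.48 × 1130 = $8452.40
Slot 2: Verdant pays $6.55 × 200 = $1310.00
Slot 3: Pike pays $6.36 × 50 = $318.00
Total = $10080.40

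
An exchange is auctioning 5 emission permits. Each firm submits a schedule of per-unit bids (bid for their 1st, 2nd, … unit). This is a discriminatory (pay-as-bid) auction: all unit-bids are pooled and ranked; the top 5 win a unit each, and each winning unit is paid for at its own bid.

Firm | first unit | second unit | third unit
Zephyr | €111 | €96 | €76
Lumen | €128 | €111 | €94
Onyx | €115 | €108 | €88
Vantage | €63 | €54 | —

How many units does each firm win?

Pooled unit-bids ranked (top 5): 128 (Lumen-1), 115 (Onyx-1), 111 (Zephyr-1), 111 (Lumen-2), 108 (Onyx-2)
Next rejected bid: €96 (not a price — pay-as-bid).
Allocation: Lumen 2, Onyx 2, Zephyr 1.

Lumen 2, Onyx 2, Zephyr 1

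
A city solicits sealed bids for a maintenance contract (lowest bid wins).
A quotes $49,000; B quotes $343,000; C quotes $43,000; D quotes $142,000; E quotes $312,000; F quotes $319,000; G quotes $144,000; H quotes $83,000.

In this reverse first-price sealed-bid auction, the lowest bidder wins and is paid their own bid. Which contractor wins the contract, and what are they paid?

Rule: the lowest bidder wins and is paid their own bid.
Bids ranked: 43,000 (C) < 49,000 (A) < 83,000 (H) < 142,000 (D) < 144,000 (G) < 312,000 (E) < …
C is lowest → is paid own bid, $43,000.

C is paid $43,000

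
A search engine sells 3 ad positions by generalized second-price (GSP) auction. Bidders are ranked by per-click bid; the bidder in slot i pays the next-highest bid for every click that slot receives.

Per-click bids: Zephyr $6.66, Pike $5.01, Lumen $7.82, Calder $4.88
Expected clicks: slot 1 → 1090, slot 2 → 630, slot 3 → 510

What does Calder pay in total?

Per-click bids in order: $7.82 (Lumen) > $6.66 (Zephyr) > $5.01 (Pike) > $4.88 (Calder)
Calder ranks below slot 3 → no slot, pays nothing.

Calder pays $0.00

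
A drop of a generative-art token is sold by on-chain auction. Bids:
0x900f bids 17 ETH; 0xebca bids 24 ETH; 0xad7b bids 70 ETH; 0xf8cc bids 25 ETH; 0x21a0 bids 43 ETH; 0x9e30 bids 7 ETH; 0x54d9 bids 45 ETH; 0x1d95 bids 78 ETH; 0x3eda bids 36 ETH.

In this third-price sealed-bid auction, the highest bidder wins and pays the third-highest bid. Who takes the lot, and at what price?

Rule: the highest bidder wins and pays the third-highest bid.
Bids ranked: 78 (0x1d95) > 70 (0xad7b) > 45 (0x54d9) > 43 (0x21a0) > 36 (0x3eda) > 25 (0xf8cc) > …
0x1d95 wins; payment is bid #3 in the ranking = 45 ETH.

0x1d95 pays 45 ETH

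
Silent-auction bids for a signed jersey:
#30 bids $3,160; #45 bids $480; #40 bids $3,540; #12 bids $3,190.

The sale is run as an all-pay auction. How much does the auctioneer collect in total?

Bids in order: 3,540 (#40) > 3,190 (#12) > 3,160 (#30) > 480 (#45)
Every bidder forfeits their bid regardless of winning.
Revenue = 3,160 + 480 + 3,540 + 3,190 = $10,370.

Total revenue: $10,370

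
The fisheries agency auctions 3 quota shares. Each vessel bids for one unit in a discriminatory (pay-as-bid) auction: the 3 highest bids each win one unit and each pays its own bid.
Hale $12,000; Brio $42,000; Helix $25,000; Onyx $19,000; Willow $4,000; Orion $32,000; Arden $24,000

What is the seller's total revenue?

Sorting: 42,000 (Brio), 32,000 (Orion), 25,000 (Helix), 24,000 (Arden), 19,000 (Onyx), …
Top 3: Brio, Orion, Helix.
Total revenue = 42,000 + 32,000 + 25,000 = $99,000.

Total revenue: $99,000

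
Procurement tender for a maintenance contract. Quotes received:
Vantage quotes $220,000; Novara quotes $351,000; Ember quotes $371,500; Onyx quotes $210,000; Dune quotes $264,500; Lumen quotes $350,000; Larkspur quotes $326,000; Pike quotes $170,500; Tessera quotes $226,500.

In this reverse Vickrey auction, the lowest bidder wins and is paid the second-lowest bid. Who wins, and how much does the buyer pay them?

Reverse Vickrey auction: the lowest bidder wins and is paid the second-lowest bid.
Bids in order: 170,500 (Pike) < 210,000 (Onyx) < 220,000 (Vantage) < 226,500 (Tessera) < 264,500 (Dune) < 326,000 (Larkspur) < …
Pike wins with the lowest bid; price is set by the runner-up at $210,000.

Pike is paid $210,000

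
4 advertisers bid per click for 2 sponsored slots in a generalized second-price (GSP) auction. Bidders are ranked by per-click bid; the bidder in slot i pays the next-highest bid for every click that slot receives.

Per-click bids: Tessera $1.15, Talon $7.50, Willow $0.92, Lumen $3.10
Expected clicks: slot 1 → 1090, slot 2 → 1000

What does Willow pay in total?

Willow pays $0.00

Sorting advertisers: $7.50 (Talon) > $3.10 (Lumen) > $1.15 (Tessera) > …
Willow ranks below slot 2 → no slot, pays nothing.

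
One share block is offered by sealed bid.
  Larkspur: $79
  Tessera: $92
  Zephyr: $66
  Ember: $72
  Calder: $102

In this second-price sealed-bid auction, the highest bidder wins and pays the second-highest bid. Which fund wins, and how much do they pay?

Calder pays $92

Rule: the highest bidder wins and pays the second-highest bid.
Sorting bids: 102 (Calder) > 92 (Tessera) > 79 (Larkspur) > 72 (Ember) > 66 (Zephyr)
Second-price: Calder pays Tessera's bid of $92.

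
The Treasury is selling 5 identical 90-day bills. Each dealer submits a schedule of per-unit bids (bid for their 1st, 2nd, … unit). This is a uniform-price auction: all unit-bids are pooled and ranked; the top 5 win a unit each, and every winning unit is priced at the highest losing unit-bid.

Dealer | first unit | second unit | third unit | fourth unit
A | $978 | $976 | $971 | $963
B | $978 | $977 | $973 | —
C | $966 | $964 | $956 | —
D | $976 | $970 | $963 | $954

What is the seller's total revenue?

Merging the schedules and taking the best 5: 978 (A-1), 978 (B-1), 977 (B-2), 976 (A-2), 976 (D-1)
First bid not allocated: $973.
Allocation: A 2, B 2, D 1. Every unit priced at $973.
Revenue = 5 × 973 = $4,865.

Total revenue: $4,865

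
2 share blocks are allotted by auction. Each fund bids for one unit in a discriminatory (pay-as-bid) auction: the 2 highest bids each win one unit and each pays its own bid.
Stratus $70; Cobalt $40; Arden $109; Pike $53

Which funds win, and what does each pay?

Ordering the bids: 109 (Arden), 70 (Stratus), 53 (Pike), 40 (Cobalt)
Top 2: Arden, Stratus.
Each winner pays its own bid: Arden $109, Stratus $70.

Arden $109, Stratus $70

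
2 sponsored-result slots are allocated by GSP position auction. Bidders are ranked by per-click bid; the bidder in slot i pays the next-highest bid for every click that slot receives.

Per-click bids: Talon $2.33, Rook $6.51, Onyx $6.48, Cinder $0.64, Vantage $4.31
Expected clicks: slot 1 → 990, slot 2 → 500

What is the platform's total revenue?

Per-click bids in order: $6.51 (Rook) > $6.48 (Onyx) > $4.31 (Vantage) > …
Slot 1: Rook pays $6.48 × 990 = $6415.20
Slot 2: Onyx pays $4.31 × 500 = $2155.00
Total = $8570.20

Total revenue: $8570.20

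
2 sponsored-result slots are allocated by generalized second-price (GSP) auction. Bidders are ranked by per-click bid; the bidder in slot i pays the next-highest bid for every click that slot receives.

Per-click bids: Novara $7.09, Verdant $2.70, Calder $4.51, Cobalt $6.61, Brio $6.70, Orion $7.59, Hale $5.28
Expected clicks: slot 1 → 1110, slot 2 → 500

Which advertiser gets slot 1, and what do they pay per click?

Per-click bids in order: $7.59 (Orion) > $7.09 (Novara) > $6.70 (Brio) > …
Slot 1 goes to the first-ranked bidder, Orion, who pays the next bid down: $7.09/click.

Orion; $7.09 per click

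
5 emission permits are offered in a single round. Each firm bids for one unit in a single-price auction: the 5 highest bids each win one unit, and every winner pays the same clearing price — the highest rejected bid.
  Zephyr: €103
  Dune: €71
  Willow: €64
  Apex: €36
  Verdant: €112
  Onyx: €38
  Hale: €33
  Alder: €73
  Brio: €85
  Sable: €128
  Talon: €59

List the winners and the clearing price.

Bids ranked high→low: 128 (Sable), 112 (Verdant), 103 (Zephyr), 85 (Brio), 73 (Alder), 71 (Dune), 64 (Willow), …
Winners (5 units): Sable, Verdant, Zephyr, Brio, Alder.
First losing bid is Dune's €71, which sets the uniform price.

Sable, Verdant, Zephyr, Brio, Alder; each pays €71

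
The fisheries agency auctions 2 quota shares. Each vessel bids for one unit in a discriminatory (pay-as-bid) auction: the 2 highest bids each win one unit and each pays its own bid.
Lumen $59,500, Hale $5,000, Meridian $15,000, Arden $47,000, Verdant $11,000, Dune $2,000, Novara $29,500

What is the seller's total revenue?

Bids ranked high→low: 59,500 (Lumen), 47,000 (Arden), 29,500 (Novara), 15,000 (Meridian), …
Winners (2 units): Lumen, Arden.
Total revenue = 59,500 + 47,000 = $106,500.

Total revenue: $106,500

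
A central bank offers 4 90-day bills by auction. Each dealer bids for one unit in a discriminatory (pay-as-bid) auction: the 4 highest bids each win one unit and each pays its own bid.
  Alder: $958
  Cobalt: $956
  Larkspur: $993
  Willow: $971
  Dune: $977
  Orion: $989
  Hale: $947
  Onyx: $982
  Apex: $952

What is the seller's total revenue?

Sorting: 993 (Larkspur), 989 (Orion), 982 (Onyx), 977 (Dune), 971 (Willow), 958 (Alder), …
The 4 highest are Larkspur, Orion, Onyx, Dune.
Total revenue = 993 + 989 + 982 + 977 = $3,941.

Total revenue: $3,941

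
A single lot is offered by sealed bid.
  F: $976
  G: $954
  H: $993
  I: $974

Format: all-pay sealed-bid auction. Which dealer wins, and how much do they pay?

H pays $993

All-pay sealed-bid auction: the highest bidder wins the item, but every bidder pays their own bid.
Bids in order: 993 (H) > 976 (F) > 974 (I) > 954 (G)
H is highest and takes the item; every bidder forfeits their bid.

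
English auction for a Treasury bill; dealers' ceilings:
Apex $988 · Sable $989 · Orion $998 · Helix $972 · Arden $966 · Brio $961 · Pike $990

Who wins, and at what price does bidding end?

Orion wins at $990

Ascending (English) auction: the price rises until one bidder remains; the winner pays the price at which the last rival dropped out.
Limits in order: 998 (Orion) > 990 (Pike) > 989 (Sable) > 988 (Apex) > 972 (Helix) > 966 (Arden) > …
Bidding ends when Pike exits at $990; Orion takes it.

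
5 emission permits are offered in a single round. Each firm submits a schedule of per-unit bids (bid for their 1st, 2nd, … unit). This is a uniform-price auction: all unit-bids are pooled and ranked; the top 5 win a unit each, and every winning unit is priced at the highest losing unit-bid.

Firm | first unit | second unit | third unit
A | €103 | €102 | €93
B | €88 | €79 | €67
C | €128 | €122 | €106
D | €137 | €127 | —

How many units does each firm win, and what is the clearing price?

C 3, D 2; clearing price €103

All unit-bids, highest first — top 5: 137 (D-1), 128 (C-1), 127 (D-2), 122 (C-2), 106 (C-3)
Highest rejected unit-bid = €103.
Allocation: C 3, D 2.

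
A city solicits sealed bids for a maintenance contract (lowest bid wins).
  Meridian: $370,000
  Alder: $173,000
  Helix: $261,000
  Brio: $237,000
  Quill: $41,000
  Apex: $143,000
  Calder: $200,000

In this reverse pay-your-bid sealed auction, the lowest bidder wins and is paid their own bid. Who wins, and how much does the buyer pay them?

Bids ranked: 41,000 (Quill) < 143,000 (Apex) < 173,000 (Alder) < 200,000 (Calder) < 237,000 (Brio) < 261,000 (Helix) < …
First-price: Quill is paid what they bid, $41,000.

Quill is paid $41,000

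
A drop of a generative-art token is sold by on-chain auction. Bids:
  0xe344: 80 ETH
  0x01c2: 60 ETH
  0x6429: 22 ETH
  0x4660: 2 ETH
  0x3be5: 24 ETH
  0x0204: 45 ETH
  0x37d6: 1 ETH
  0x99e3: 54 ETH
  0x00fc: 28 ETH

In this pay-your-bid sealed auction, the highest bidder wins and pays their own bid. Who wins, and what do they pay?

Pay-your-bid sealed auction: the highest bidder wins and pays their own bid.
Sorting bids: 80 (0xe344) > 60 (0x01c2) > 54 (0x99e3) > 45 (0x0204) > 28 (0x00fc) > 24 (0x3be5) > …
0xe344 has the highest bid and pays exactly that: 80 ETH.

0xe344 pays 80 ETH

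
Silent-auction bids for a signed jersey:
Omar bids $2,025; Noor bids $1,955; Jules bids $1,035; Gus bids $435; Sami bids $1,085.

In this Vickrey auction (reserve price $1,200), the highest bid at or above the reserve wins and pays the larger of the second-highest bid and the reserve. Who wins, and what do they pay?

Bids in order: 2,025 (Omar) > 1,955 (Noor) > 1,085 (Sami) > 1,035 (Jules) > 435 (Gus)
Highest eligible bid: Omar at $2,025.
Second-highest bid $1,955 exceeds the reserve $1,200 → payment $1,955.

Omar pays $1,955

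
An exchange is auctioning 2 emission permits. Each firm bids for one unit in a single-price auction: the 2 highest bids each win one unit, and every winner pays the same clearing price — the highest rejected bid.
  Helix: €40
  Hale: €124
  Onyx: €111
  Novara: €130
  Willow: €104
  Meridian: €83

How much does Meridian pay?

Meridian pays €0

Ordering the bids: 130 (Novara), 124 (Hale), 111 (Onyx), 104 (Willow), …
The 2 highest are Novara, Hale.
First losing bid is Onyx's €111, which sets the uniform price.
Meridian does not win → pays €0.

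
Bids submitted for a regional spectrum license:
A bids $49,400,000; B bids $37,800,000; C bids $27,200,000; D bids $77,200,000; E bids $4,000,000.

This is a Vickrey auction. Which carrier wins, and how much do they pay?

D pays $49,400,000

Bids ranked: 77,200,000 (D) > 49,400,000 (A) > 37,800,000 (B) > 27,200,000 (C) > 4,000,000 (E)
D is highest; pays the second-highest bid, $49,400,000.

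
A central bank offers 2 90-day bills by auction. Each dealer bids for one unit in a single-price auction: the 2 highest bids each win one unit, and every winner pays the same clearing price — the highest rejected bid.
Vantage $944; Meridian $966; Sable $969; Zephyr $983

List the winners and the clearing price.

Ordering the bids: 983 (Zephyr), 969 (Sable), 966 (Meridian), 944 (Vantage)
Winners (2 units): Zephyr, Sable.
First losing bid is Meridian's $966, which sets the uniform price.

Zephyr, Sable; each pays $966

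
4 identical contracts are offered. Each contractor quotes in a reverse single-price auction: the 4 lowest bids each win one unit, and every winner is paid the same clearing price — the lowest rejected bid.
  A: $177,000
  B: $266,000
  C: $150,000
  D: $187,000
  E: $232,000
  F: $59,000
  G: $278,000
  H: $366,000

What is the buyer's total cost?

Total cost: $928,000

Ordering the bids: 59,000 (F), 150,000 (C), 177,000 (A), 187,000 (D), 232,000 (E), 266,000 (B), …
Lowest 4: F, C, A, D.
Lowest unsuccessful bid: $232,000 → clearing price.
Total cost = 4 × $232,000 = $928,000.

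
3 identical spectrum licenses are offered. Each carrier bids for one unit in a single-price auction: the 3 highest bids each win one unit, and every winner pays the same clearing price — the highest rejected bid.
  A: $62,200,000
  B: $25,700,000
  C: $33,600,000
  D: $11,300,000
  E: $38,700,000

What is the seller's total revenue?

Ordering the bids: 62,200,000 (A), 38,700,000 (E), 33,600,000 (C), 25,700,000 (B), 11,300,000 (D)
The 3 highest are A, E, C.
Highest unsuccessful bid: $25,700,000 → clearing price.
Total revenue = 3 × $25,700,000 = $77,100,000.

Total revenue: $77,100,000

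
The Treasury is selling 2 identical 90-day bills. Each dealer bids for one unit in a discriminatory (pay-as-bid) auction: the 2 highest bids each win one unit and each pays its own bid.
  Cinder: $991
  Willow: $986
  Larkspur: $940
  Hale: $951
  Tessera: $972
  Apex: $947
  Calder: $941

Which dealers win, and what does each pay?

Ordering the bids: 991 (Cinder), 986 (Willow), 972 (Tessera), 951 (Hale), …
Top 2: Cinder, Willow.
Each winner pays its own bid: Cinder $991, Willow $986.

Cinder $991, Willow $986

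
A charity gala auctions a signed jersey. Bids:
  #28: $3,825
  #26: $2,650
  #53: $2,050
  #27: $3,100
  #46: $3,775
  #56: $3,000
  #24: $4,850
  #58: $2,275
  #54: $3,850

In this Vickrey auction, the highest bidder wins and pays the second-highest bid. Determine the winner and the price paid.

Sorting bids: 4,850 (#24) > 3,850 (#54) > 3,825 (#28) > 3,775 (#46) > 3,100 (#27) > 3,000 (#56) > …
#24 wins with the highest bid; price is set by the runner-up at $3,850.

#24 pays $3,850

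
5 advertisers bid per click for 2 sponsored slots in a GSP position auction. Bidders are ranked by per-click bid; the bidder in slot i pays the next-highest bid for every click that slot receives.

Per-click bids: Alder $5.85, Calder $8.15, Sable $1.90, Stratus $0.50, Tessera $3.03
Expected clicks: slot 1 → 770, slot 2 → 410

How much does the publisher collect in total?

Sorting advertisers: $8.15 (Calder) > $5.85 (Alder) > $3.03 (Tessera) > …
Slot 1: Calder pays $5.85 × 770 = $4504.50
Slot 2: Alder pays $3.03 × 410 = $1242.30
Total = $5746.80

Total revenue: $5746.80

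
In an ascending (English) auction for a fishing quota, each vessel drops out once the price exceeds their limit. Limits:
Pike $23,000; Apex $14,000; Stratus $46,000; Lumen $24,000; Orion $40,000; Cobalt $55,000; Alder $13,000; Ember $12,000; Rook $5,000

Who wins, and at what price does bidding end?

Sorting limits: 55,000 (Cobalt) > 46,000 (Stratus) > 40,000 (Orion) > 24,000 (Lumen) > 23,000 (Pike) > 14,000 (Apex) > …
Stratus is the last rival to drop out, at $46,000; Cobalt remains and wins at that price.

Cobalt wins at $46,000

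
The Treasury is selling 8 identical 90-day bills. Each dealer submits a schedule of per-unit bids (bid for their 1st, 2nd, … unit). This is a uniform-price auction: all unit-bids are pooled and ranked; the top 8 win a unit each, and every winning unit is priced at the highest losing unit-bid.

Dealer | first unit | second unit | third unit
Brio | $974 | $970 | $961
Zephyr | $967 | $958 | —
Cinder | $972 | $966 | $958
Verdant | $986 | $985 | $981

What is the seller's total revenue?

Pooled unit-bids ranked (top 8): 986 (Verdant-1), 985 (Verdant-2), 981 (Verdant-3), 974 (Brio-1), 972 (Cinder-1), 970 (Brio-2), 967 (Zephyr-1), 966 (Cinder-2)
First bid not allocated: $961.
Allocation: Brio 2, Cinder 2, Verdant 3, Zephyr 1. Every unit priced at $961.
Revenue = 8 × 961 = $7,688.

Total revenue: $7,688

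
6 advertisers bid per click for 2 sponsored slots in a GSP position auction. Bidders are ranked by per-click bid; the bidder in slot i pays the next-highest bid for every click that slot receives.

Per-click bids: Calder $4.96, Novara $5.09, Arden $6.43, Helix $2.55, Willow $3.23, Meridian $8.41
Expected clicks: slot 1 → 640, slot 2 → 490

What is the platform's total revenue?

Total revenue: $6609.30

Ranked by bid: $8.41 (Meridian) > $6.43 (Arden) > $5.09 (Novara) > …
Slot 1: Meridian pays $6.43 × 640 = $4115.20
Slot 2: Arden pays $5.09 × 490 = $2494.10
Total = $6609.30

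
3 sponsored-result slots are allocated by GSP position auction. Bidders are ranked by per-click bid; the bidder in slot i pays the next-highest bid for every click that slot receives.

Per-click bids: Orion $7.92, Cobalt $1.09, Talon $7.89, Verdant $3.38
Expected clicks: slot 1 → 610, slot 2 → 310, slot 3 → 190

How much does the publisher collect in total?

Total revenue: $6067.80

Per-click bids in order: $7.92 (Orion) > $7.89 (Talon) > $3.38 (Verdant) > $1.09 (Cobalt)
Slot 1: Orion pays $7.89 × 610 = $4812.90
Slot 2: Talon pays $3.38 × 310 = $1047.80
Slot 3: Verdant pays $1.09 × 190 = $207.10
Total = $6067.80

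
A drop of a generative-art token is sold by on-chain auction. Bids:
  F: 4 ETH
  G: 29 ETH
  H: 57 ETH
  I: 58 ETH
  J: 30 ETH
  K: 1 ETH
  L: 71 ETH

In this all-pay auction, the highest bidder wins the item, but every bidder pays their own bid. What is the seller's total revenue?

Total revenue: 250 ETH

Bids in order: 71 (L) > 58 (I) > 57 (H) > 30 (J) > 29 (G) > 4 (F) > …
L wins with the top bid; all bids are sunk regardless.
Every bidder forfeits their bid regardless of winning.
Revenue = 4 + 29 + 57 + 58 + 30 + 1 + 71 = 250 ETH.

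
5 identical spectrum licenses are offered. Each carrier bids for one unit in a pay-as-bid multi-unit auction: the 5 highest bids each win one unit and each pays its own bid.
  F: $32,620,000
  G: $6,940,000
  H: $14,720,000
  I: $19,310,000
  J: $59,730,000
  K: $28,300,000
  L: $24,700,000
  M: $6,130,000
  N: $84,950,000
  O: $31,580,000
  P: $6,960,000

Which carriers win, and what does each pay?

N $84,950,000, J $59,730,000, F $32,620,000, O $31,580,000, K $28,300,000

Ordering the bids: 84,950,000 (N), 59,730,000 (J), 32,620,000 (F), 31,580,000 (O), 28,300,000 (K), 24,700,000 (L), 19,310,000 (I), …
Top 5: N, J, F, O, K.
Each winner pays its own bid: N $84,950,000, J $59,730,000, F $32,620,000, O $31,580,000, K $28,300,000.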